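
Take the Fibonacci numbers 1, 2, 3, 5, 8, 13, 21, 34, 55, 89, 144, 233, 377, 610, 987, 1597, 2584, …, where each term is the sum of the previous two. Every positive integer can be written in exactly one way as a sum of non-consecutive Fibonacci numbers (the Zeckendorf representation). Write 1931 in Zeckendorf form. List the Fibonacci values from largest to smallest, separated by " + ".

1597 + 233 + 89 + 8 + 3 + 1

1931: greatest Fibonacci not exceeding it is 1597, leaving 334
334: greatest Fibonacci not exceeding it is 233, leaving 101
101: greatest Fibonacci not exceeding it is 89, leaving 12
12: greatest Fibonacci not exceeding it is 8, leaving 4
4: greatest Fibonacci not exceeding it is 3, leaving 1
1: greatest Fibonacci not exceeding it is 1, leaving 0
So 1931 = 1597 + 233 + 89 + 8 + 3 + 1, with no two terms consecutive in the sequence.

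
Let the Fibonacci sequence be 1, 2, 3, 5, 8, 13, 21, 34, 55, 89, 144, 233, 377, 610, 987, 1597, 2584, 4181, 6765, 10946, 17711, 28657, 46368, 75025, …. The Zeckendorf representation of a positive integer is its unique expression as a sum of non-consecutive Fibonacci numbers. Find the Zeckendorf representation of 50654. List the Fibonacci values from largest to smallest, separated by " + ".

46368 + 4181 + 89 + 13 + 3

50654 − 46368 = 4286
4286 − 4181 = 105
105 − 89 = 16
16 − 13 = 3
3 − 3 = 0
So 50654 = 46368 + 4181 + 89 + 13 + 3, with no two terms consecutive in the sequence.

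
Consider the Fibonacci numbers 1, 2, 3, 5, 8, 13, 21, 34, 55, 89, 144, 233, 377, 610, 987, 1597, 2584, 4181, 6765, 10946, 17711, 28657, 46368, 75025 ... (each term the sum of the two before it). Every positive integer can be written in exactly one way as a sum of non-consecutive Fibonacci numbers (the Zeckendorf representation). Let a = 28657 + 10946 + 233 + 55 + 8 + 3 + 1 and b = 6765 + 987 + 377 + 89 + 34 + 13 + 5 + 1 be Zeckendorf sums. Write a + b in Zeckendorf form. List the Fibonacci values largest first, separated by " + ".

46368 + 1597 + 144 + 55 + 8 + 2

The two numbers are 39903 and 8271, so their sum is 48174.
46368 ≤ 48174 < 75025, so take 46368; remainder 1806
1597 ≤ 1806 < 2584, so take 1597; remainder 209
144 ≤ 209 < 233, so take 144; remainder 65
55 ≤ 65 < 89, so take 55; remainder 10
8 ≤ 10 < 13, so take 8; remainder 2
2 ≤ 2 < 3, so take 2; remainder 0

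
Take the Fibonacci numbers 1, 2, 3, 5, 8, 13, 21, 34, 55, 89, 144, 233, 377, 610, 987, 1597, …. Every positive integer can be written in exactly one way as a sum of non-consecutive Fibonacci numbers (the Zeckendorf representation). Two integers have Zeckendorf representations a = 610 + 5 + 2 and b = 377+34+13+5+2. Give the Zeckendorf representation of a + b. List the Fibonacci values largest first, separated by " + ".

The two numbers are 617 and 431, so their sum is 1048.
Greedily peel off the largest Fibonacci term at each step:
1048: greatest Fibonacci not exceeding it is 987, leaving 61
61: greatest Fibonacci not exceeding it is 55, leaving 6
6: greatest Fibonacci not exceeding it is 5, leaving 1
1: greatest Fibonacci not exceeding it is 1, leaving 0

987 + 55 + 5 + 1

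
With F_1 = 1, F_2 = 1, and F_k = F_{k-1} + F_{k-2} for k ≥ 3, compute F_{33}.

3524578

Iterating the recurrence up to F_{27} = 196418 and F_{26} = 121393:
F_{28} = F_{27} + F_{26} = 196418 + 121393 = 317811
F_{29} = F_{28} + F_{27} = 317811 + 196418 = 514229
F_{30} = F_{29} + F_{28} = 514229 + 317811 = 832040
F_{31} = F_{30} + F_{29} = 832040 + 514229 = 1346269
F_{32} = F_{31} + F_{30} = 1346269 + 832040 = 2178309
F_{33} = F_{32} + F_{31} = 2178309 + 1346269 = 3524578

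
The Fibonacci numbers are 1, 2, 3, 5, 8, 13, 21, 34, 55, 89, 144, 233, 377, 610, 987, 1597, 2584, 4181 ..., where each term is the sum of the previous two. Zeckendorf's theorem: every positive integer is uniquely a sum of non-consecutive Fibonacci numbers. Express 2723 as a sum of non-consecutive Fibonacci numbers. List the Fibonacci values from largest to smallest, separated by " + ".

2584 + 89 + 34 + 13 + 3

take 2584 (≤ 2723); 2723 − 2584 = 139
take 89 (≤ 139); 139 − 89 = 50
take 34 (≤ 50); 50 − 34 = 16
take 13 (≤ 16); 16 − 13 = 3
take 3 (≤ 3); 3 − 3 = 0
So 2723 = 2584 + 89 + 34 + 13 + 3, with no two terms consecutive in the sequence.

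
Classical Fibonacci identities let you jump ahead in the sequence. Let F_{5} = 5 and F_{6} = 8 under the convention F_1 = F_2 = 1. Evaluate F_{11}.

89

By F_{2k+1} = F_k² + F_{k+1}²: F_{11} = 5² + 8² = 25 + 64 = 89.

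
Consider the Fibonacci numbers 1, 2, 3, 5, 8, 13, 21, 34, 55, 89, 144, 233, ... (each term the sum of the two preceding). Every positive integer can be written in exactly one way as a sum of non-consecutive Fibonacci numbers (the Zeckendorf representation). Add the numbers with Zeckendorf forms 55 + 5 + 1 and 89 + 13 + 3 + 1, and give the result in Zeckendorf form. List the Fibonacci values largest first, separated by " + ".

144 + 21 + 2

The two numbers are 61 and 106, so their sum is 167.
167 − 144 = 23
23 − 21 = 2
2 − 2 = 0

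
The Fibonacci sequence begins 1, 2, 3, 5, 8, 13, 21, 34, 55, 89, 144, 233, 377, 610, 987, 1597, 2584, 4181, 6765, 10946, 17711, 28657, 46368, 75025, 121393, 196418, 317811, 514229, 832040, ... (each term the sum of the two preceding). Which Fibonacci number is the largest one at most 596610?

514229

514229 ≤ 596610 < 832040, so the largest Fibonacci number not exceeding 596610 is 514229.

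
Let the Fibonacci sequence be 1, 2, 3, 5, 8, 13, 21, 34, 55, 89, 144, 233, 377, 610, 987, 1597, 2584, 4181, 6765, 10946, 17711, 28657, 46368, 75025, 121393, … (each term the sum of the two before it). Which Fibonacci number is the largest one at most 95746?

75025

75025 ≤ 95746 < 121393, so the largest Fibonacci number not exceeding 95746 is 75025.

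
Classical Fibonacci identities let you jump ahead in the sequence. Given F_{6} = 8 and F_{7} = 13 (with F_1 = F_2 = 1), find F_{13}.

233

By F_{2k+1} = F_k² + F_{k+1}²: F_{13} = 8² + 13² = 64 + 169 = 233.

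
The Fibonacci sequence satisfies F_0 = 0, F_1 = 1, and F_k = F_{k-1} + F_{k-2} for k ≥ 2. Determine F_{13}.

Iterating the recurrence up to F_{6} = 8 and F_{5} = 5:
F_{7} = F_{6} + F_{5} = 8 + 5 = 13
F_{8} = F_{7} + F_{6} = 13 + 8 = 21
F_{9} = F_{8} + F_{7} = 21 + 13 = 34
F_{10} = F_{9} + F_{8} = 34 + 21 = 55
F_{11} = F_{10} + F_{9} = 55 + 34 = 89
F_{12} = F_{11} + F_{10} = 89 + 55 = 144
F_{13} = F_{12} + F_{11} = 144 + 89 = 233

233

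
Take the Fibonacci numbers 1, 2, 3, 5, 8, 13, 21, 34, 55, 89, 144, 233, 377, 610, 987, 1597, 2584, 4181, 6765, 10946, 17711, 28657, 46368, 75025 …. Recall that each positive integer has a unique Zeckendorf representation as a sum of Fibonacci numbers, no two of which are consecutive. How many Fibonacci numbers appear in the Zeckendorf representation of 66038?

8

66038 − 46368 = 19670
19670 − 17711 = 1959
1959 − 1597 = 362
362 − 233 = 129
129 − 89 = 40
40 − 34 = 6
6 − 5 = 1
1 − 1 = 0
66038 = 46368 + 17711 + 1597 + 233 + 89 + 34 + 5 + 1, which has 8 terms.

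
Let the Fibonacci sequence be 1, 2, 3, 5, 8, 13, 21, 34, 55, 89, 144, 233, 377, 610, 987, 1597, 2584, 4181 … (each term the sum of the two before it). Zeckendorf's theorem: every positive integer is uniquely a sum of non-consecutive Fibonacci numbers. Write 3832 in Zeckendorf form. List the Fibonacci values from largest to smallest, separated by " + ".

2584 + 987 + 233 + 21 + 5 + 2

3832 − 2584 = 1248
1248 − 987 = 261
261 − 233 = 28
28 − 21 = 7
7 − 5 = 2
2 − 2 = 0
So 3832 = 2584 + 987 + 233 + 21 + 5 + 2, with no two terms consecutive in the sequence.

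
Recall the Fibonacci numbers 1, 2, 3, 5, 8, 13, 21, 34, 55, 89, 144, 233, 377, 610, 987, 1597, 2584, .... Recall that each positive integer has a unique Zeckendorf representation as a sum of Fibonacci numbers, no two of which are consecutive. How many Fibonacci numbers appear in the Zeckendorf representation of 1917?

6

Greedy algorithm:
1597 ≤ 1917 < 2584, so take 1597; remainder 320
233 ≤ 320 < 377, so take 233; remainder 87
55 ≤ 87 < 89, so take 55; remainder 32
21 ≤ 32 < 34, so take 21; remainder 11
8 ≤ 11 < 13, so take 8; remainder 3
3 ≤ 3 < 5, so take 3; remainder 0
1917 = 1597 + 233 + 55 + 21 + 8 + 3, which has 6 terms.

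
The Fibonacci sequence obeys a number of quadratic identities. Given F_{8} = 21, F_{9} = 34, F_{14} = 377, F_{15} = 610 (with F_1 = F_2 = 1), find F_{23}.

By the addition formula F_{m+n} = F_m F_{n+1} + F_{m−1} F_n with m=9, n=14: F_{23} = 34·610 + 21·377 = 20740 + 7917 = 28657.

28657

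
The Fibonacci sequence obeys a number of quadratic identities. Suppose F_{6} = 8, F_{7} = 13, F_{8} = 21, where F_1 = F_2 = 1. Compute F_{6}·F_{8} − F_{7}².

-1

8·21 − 13² = 168 − 169 = -1. (Cassini's identity: F_{k−1}F_{k+1} − F_k² = (−1)^k.)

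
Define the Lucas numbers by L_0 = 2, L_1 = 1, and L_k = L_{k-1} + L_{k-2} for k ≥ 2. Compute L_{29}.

1149851

Iterating the recurrence up to L_{25} = 167761 and L_{24} = 103682:
L_{26} = L_{25} + L_{24} = 167761 + 103682 = 271443
L_{27} = L_{26} + L_{25} = 271443 + 167761 = 439204
L_{28} = L_{27} + L_{26} = 439204 + 271443 = 710647
L_{29} = L_{28} + L_{27} = 710647 + 439204 = 1149851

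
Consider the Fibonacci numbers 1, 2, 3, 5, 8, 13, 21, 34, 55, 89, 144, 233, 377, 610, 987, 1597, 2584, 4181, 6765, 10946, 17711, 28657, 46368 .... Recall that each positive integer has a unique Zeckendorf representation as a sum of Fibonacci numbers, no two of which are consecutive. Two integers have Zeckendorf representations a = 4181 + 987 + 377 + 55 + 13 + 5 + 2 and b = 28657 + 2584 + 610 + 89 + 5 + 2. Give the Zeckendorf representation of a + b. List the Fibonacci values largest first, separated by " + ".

The two numbers are 5620 and 31947, so their sum is 37567.
37567: greatest Fibonacci not exceeding it is 28657, leaving 8910
8910: greatest Fibonacci not exceeding it is 6765, leaving 2145
2145: greatest Fibonacci not exceeding it is 1597, leaving 548
548: greatest Fibonacci not exceeding it is 377, leaving 171
171: greatest Fibonacci not exceeding it is 144, leaving 27
27: greatest Fibonacci not exceeding it is 21, leaving 6
6: greatest Fibonacci not exceeding it is 5, leaving 1
1: greatest Fibonacci not exceeding it is 1, leaving 0

28657 + 6765 + 1597 + 377 + 144 + 21 + 5 + 1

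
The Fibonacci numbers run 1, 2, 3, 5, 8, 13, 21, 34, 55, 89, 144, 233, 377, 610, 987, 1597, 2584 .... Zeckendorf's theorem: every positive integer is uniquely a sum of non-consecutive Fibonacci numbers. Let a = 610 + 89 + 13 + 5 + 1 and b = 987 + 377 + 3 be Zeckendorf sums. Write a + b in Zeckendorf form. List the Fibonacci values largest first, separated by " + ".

The two numbers are 718 and 1367, so their sum is 2085.
Repeatedly subtract the largest Fibonacci number that fits:
2085 − 1597 = 488
488 − 377 = 111
111 − 89 = 22
22 − 21 = 1
1 − 1 = 0

1597 + 377 + 89 + 21 + 1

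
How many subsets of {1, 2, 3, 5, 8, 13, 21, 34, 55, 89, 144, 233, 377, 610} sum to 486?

486 = 377+89+13+5+2 = 377+55+34+13+5+2 = 233+144+89+13+5+2 = 233+144+55+34+13+5+2 — 4 representations.

4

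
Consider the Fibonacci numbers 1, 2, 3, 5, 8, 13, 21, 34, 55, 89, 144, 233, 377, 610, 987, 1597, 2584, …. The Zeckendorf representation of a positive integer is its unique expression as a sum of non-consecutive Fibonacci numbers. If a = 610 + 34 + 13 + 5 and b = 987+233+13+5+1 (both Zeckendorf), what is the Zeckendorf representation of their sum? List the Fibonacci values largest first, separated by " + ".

1597 + 233 + 55 + 13 + 3

The two numbers are 662 and 1239, so their sum is 1901.
largest Fibonacci ≤ 1901 is 1597; 1901 − 1597 = 304
largest Fibonacci ≤ 304 is 233; 304 − 233 = 71
largest Fibonacci ≤ 71 is 55; 71 − 55 = 16
largest Fibonacci ≤ 16 is 13; 16 − 13 = 3
largest Fibonacci ≤ 3 is 3; 3 − 3 = 0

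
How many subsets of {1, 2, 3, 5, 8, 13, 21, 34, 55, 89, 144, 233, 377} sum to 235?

5

Each representation comes from the Zeckendorf form by replacing some F_k with F_{k−1} + F_{k−2} where possible.
235 = 233+2 = 144+89+2 = 144+55+34+2 = … (2 more), for 5 in all.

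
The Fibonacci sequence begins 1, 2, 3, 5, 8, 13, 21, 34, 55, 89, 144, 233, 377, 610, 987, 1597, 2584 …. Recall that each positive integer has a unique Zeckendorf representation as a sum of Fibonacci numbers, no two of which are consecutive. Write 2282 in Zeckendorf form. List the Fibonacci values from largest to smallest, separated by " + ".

1597 + 610 + 55 + 13 + 5 + 2

take 1597 (≤ 2282); 2282 − 1597 = 685
take 610 (≤ 685); 685 − 610 = 75
take 55 (≤ 75); 75 − 55 = 20
take 13 (≤ 20); 20 − 13 = 7
take 5 (≤ 7); 7 − 5 = 2
take 2 (≤ 2); 2 − 2 = 0
So 2282 = 1597 + 610 + 55 + 13 + 5 + 2, with no two terms consecutive in the sequence.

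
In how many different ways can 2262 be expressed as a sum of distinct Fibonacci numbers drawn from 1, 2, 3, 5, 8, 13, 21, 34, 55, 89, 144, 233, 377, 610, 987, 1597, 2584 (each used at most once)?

25

Starting from the Zeckendorf form and repeatedly splitting a term F_k into F_{k−1} + F_{k−2} (when neither is already used) reaches every representation.
2262 = 1597+610+55 = 1597+610+34+21 = 1597+377+233+55 = 1597+610+34+13+8 = … (21 more), for 25 in all.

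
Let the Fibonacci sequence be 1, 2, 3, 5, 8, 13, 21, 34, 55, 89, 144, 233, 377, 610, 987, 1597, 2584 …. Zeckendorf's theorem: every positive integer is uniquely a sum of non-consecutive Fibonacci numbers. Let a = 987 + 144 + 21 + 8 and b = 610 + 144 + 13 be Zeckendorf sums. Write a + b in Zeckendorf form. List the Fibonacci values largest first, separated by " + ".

The two numbers are 1160 and 767, so their sum is 1927.
Greedily peel off the largest Fibonacci term at each step:
1927 − 1597 = 330
330 − 233 = 97
97 − 89 = 8
8 − 8 = 0

1597 + 233 + 89 + 8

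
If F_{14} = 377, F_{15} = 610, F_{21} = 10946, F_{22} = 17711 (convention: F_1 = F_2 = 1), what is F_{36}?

14930352

By the addition formula F_{m+n} = F_m F_{n+1} + F_{m−1} F_n with m=22, n=14: F_{36} = 17711·610 + 10946·377 = 10803710 + 4126642 = 14930352.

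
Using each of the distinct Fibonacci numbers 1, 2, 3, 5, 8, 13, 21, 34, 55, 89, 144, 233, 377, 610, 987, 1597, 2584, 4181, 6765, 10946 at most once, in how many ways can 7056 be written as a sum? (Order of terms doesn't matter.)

7056 = 6765+233+55+3 = 6765+233+55+2+1 = 6765+233+34+21+3 = 6765+144+89+55+3 = … (52 more), for 56 in all.

56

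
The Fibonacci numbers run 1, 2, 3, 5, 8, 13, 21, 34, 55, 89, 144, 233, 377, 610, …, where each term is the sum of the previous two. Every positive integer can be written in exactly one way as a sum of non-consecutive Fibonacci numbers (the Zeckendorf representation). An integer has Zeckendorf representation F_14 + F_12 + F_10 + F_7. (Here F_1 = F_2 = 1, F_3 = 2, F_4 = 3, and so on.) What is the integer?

589

F_14 + F_12 + F_10 + F_7 = 377 + 144 + 55 + 13 = 589.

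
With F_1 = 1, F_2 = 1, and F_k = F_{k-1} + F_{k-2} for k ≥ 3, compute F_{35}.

Iterating the recurrence up to F_{27} = 196418 and F_{26} = 121393:
F_{28} = F_{27} + F_{26} = 196418 + 121393 = 317811
F_{29} = F_{28} + F_{27} = 317811 + 196418 = 514229
F_{30} = F_{29} + F_{28} = 514229 + 317811 = 832040
F_{31} = F_{30} + F_{29} = 832040 + 514229 = 1346269
F_{32} = F_{31} + F_{30} = 1346269 + 832040 = 2178309
F_{33} = F_{32} + F_{31} = 2178309 + 1346269 = 3524578
F_{34} = F_{33} + F_{32} = 3524578 + 2178309 = 5702887
F_{35} = F_{34} + F_{33} = 5702887 + 3524578 = 9227465

9227465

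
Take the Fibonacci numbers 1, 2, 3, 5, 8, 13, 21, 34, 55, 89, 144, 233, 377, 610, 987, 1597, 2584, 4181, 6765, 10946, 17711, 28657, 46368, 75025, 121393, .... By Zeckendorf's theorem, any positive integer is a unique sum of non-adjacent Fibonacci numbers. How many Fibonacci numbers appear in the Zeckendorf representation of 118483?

Greedily peel off the largest Fibonacci term at each step:
take 75025 (≤ 118483); 118483 − 75025 = 43458
take 28657 (≤ 43458); 43458 − 28657 = 14801
take 10946 (≤ 14801); 14801 − 10946 = 3855
take 2584 (≤ 3855); 3855 − 2584 = 1271
take 987 (≤ 1271); 1271 − 987 = 284
take 233 (≤ 284); 284 − 233 = 51
take 34 (≤ 51); 51 − 34 = 17
take 13 (≤ 17); 17 − 13 = 4
take 3 (≤ 4); 4 − 3 = 1
take 1 (≤ 1); 1 − 1 = 0
118483 = 75025 + 28657 + 10946 + 2584 + 987 + 233 + 34 + 13 + 3 + 1, which has 10 terms.

10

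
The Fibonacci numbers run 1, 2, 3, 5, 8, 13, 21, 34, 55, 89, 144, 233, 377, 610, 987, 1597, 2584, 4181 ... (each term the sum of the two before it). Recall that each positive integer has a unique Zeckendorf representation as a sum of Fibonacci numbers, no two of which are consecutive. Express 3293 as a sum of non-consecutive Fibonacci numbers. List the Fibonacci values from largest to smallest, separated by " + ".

2584 + 610 + 89 + 8 + 2

Greedy algorithm:
3293 − 2584 = 709
709 − 610 = 99
99 − 89 = 10
10 − 8 = 2
2 − 2 = 0
So 3293 = 2584 + 610 + 89 + 8 + 2, with no two terms consecutive in the sequence.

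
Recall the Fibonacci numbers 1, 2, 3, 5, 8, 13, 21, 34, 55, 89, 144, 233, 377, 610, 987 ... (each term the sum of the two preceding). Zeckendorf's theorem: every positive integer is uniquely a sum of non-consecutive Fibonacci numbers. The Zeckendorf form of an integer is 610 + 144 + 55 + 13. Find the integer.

610 + 144 + 55 + 13 = 822.

822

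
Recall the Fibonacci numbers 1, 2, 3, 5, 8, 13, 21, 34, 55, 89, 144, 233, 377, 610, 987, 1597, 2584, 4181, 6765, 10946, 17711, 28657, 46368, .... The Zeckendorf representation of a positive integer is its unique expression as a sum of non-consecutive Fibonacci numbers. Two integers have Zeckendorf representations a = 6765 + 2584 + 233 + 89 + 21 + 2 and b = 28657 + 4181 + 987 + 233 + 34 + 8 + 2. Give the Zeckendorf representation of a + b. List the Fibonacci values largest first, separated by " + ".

28657 + 10946 + 4181 + 8 + 3 + 1

The two numbers are 9694 and 34102, so their sum is 43796.
43796: greatest Fibonacci not exceeding it is 28657, leaving 15139
15139: greatest Fibonacci not exceeding it is 10946, leaving 4193
4193: greatest Fibonacci not exceeding it is 4181, leaving 12
12: greatest Fibonacci not exceeding it is 8, leaving 4
4: greatest Fibonacci not exceeding it is 3, leaving 1
1: greatest Fibonacci not exceeding it is 1, leaving 0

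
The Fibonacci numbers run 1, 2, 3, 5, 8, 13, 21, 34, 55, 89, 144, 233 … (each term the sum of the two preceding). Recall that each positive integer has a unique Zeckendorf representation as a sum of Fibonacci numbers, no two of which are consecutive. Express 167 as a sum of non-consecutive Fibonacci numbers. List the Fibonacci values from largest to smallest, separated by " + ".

144 + 21 + 2

subtract 144 from 167: 23 remains
subtract 21 from 23: 2 remains
subtract 2 from 2: 0 remains
So 167 = 144 + 21 + 2, with no two terms consecutive in the sequence.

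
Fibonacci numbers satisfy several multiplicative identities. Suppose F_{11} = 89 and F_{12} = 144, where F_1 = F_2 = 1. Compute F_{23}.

28657

By F_{2k+1} = F_k² + F_{k+1}²: F_{23} = 89² + 144² = 7921 + 20736 = 28657.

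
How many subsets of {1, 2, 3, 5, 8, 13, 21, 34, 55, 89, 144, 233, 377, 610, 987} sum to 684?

18

Each representation comes from the Zeckendorf form by replacing some F_k with F_{k−1} + F_{k−2} where possible.
684 = 610+55+13+5+1 = 610+55+13+3+2+1 = 610+34+21+13+5+1 = … (15 more), for 18 in all.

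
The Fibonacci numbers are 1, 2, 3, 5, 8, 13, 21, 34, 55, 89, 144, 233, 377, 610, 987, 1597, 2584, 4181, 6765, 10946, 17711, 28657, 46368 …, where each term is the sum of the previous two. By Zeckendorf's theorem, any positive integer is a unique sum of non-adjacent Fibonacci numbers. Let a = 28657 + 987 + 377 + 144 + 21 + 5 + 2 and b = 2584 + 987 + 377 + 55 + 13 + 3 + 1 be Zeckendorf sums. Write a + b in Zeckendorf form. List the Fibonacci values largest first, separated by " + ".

28657 + 4181 + 987 + 377 + 8 + 3

The two numbers are 30193 and 4020, so their sum is 34213.
Greedy algorithm:
34213: greatest Fibonacci not exceeding it is 28657, leaving 5556
5556: greatest Fibonacci not exceeding it is 4181, leaving 1375
1375: greatest Fibonacci not exceeding it is 987, leaving 388
388: greatest Fibonacci not exceeding it is 377, leaving 11
11: greatest Fibonacci not exceeding it is 8, leaving 3
3: greatest Fibonacci not exceeding it is 3, leaving 0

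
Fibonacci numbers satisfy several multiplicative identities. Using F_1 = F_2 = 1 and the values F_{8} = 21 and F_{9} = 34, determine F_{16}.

987

By the doubling identity F_{2k} = F_k(2F_{k+1} − F_k): F_{16} = 21·(2·34 − 21) = 21·47 = 987.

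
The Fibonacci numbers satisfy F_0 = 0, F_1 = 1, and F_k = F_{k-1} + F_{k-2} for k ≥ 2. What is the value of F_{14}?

377

Iterating the recurrence up to F_{6} = 8 and F_{5} = 5:
F_{7} = F_{6} + F_{5} = 8 + 5 = 13
F_{8} = F_{7} + F_{6} = 13 + 8 = 21
F_{9} = F_{8} + F_{7} = 21 + 13 = 34
F_{10} = F_{9} + F_{8} = 34 + 21 = 55
F_{11} = F_{10} + F_{9} = 55 + 34 = 89
F_{12} = F_{11} + F_{10} = 89 + 55 = 144
F_{13} = F_{12} + F_{11} = 144 + 89 = 233
F_{14} = F_{13} + F_{12} = 233 + 144 = 377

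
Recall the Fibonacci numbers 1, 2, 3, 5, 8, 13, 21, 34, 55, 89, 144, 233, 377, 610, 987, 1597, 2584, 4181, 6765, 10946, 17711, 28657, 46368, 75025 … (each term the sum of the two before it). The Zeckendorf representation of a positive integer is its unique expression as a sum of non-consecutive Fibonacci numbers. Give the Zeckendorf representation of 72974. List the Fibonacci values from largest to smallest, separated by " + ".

46368 + 17711 + 6765 + 1597 + 377 + 144 + 8 + 3 + 1

46368 ≤ 72974 < 75025, so take 46368; remainder 26606
17711 ≤ 26606 < 28657, so take 17711; remainder 8895
6765 ≤ 8895 < 10946, so take 6765; remainder 2130
1597 ≤ 2130 < 2584, so take 1597; remainder 533
377 ≤ 533 < 610, so take 377; remainder 156
144 ≤ 156 < 233, so take 144; remainder 12
8 ≤ 12 < 13, so take 8; remainder 4
3 ≤ 4 < 5, so take 3; remainder 1
1 ≤ 1 < 2, so take 1; remainder 0
So 72974 = 46368 + 17711 + 6765 + 1597 + 377 + 144 + 8 + 3 + 1, with no two terms consecutive in the sequence.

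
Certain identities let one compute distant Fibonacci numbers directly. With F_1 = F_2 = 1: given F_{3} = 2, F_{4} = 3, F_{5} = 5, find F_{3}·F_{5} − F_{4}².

2·5 − 3² = 10 − 9 = 1. (Cassini's identity: F_{k−1}F_{k+1} − F_k² = (−1)^k.)

1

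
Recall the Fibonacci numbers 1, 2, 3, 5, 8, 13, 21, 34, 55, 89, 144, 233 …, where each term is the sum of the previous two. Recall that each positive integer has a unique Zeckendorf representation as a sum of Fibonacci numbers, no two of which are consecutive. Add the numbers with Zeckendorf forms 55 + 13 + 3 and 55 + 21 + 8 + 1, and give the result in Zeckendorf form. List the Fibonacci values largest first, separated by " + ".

144 + 8 + 3 + 1

The two numbers are 71 and 85, so their sum is 156.
Greedy algorithm:
156 − 144 = 12
12 − 8 = 4
4 − 3 = 1
1 − 1 = 0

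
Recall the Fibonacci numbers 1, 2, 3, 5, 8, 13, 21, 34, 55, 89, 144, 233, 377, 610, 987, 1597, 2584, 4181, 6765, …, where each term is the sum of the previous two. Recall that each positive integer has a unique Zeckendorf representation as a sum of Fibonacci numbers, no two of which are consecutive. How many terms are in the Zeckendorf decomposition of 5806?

4181 ≤ 5806 < 6765, so take 4181; remainder 1625
1597 ≤ 1625 < 2584, so take 1597; remainder 28
21 ≤ 28 < 34, so take 21; remainder 7
5 ≤ 7 < 8, so take 5; remainder 2
2 ≤ 2 < 3, so take 2; remainder 0
5806 = 4181 + 1597 + 21 + 5 + 2, which has 5 terms.

5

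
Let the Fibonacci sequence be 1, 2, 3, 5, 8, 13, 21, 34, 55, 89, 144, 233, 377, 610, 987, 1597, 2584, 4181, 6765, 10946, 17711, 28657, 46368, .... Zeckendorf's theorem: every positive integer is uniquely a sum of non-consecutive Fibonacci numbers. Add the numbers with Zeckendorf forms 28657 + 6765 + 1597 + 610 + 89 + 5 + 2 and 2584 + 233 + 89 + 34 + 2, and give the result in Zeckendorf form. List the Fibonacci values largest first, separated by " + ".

28657 + 10946 + 987 + 55 + 21 + 1

The two numbers are 37725 and 2942, so their sum is 40667.
Greedy algorithm:
40667 − 28657 = 12010
12010 − 10946 = 1064
1064 − 987 = 77
77 − 55 = 22
22 − 21 = 1
1 − 1 = 0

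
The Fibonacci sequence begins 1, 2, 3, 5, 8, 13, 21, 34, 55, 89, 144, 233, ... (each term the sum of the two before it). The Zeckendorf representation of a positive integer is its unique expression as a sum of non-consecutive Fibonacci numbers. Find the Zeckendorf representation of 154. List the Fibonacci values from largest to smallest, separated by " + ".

144 + 8 + 2

Greedy algorithm:
144 ≤ 154 < 233, so take 144; remainder 10
8 ≤ 10 < 13, so take 8; remainder 2
2 ≤ 2 < 3, so take 2; remainder 0
So 154 = 144 + 8 + 2, with no two terms consecutive in the sequence.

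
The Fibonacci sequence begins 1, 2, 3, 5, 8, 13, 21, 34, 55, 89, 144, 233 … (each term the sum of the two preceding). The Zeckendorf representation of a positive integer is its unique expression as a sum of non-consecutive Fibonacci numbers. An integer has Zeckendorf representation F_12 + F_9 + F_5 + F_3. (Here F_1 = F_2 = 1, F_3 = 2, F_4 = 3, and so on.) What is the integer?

F_12 + F_9 + F_5 + F_3 = 144 + 34 + 5 + 2 = 185.

185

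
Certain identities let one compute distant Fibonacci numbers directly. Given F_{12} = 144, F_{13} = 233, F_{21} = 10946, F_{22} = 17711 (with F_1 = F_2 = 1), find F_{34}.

5702887

By the addition formula F_{m+n} = F_m F_{n+1} + F_{m−1} F_n with m=13, n=21: F_{34} = 233·17711 + 144·10946 = 4126663 + 1576224 = 5702887.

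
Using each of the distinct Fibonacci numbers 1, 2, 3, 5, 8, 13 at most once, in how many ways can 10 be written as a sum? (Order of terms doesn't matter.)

10 = 8+2 = 5+3+2 — 2 representations.

2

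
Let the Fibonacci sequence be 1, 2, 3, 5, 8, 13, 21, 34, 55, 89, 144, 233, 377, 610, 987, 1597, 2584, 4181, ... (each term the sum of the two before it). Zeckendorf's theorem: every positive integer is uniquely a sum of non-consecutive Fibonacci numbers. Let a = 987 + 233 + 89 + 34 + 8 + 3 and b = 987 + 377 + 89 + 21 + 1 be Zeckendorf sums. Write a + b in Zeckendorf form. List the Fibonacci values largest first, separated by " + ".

The two numbers are 1354 and 1475, so their sum is 2829.
2829: greatest Fibonacci not exceeding it is 2584, leaving 245
245: greatest Fibonacci not exceeding it is 233, leaving 12
12: greatest Fibonacci not exceeding it is 8, leaving 4
4: greatest Fibonacci not exceeding it is 3, leaving 1
1: greatest Fibonacci not exceeding it is 1, leaving 0

2584 + 233 + 8 + 3 + 1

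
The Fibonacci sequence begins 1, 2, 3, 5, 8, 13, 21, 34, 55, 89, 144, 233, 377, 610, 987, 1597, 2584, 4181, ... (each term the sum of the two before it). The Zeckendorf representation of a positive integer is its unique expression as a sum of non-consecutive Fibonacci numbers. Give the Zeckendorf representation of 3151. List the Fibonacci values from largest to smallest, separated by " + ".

2584 + 377 + 144 + 34 + 8 + 3 + 1

Greedy algorithm:
largest Fibonacci ≤ 3151 is 2584; 3151 − 2584 = 567
largest Fibonacci ≤ 567 is 377; 567 − 377 = 190
largest Fibonacci ≤ 190 is 144; 190 − 144 = 46
largest Fibonacci ≤ 46 is 34; 46 − 34 = 12
largest Fibonacci ≤ 12 is 8; 12 − 8 = 4
largest Fibonacci ≤ 4 is 3; 4 − 3 = 1
largest Fibonacci ≤ 1 is 1; 1 − 1 = 0
So 3151 = 2584 + 377 + 144 + 34 + 8 + 3 + 1, with no two terms consecutive in the sequence.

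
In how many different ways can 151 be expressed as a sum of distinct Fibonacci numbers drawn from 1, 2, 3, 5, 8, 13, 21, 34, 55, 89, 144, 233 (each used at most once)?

Each representation comes from the Zeckendorf form by replacing some F_k with F_{k−1} + F_{k−2} where possible.
151 = 144+5+2 = 89+55+5+2 = 89+34+21+5+2 = 89+34+13+8+5+2 — 4 representations.

4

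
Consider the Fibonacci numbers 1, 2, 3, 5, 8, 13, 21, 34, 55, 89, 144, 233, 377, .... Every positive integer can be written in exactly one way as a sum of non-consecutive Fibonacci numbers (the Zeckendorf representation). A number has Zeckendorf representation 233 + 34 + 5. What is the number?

233 + 34 + 5 = 272.

272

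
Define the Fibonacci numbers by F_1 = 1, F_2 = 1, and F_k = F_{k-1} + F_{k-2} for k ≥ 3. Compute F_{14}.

377

Iterating the recurrence up to F_{6} = 8 and F_{5} = 5:
F_{7} = F_{6} + F_{5} = 8 + 5 = 13
F_{8} = F_{7} + F_{6} = 13 + 8 = 21
F_{9} = F_{8} + F_{7} = 21 + 13 = 34
F_{10} = F_{9} + F_{8} = 34 + 21 = 55
F_{11} = F_{10} + F_{9} = 55 + 34 = 89
F_{12} = F_{11} + F_{10} = 89 + 55 = 144
F_{13} = F_{12} + F_{11} = 144 + 89 = 233
F_{14} = F_{13} + F_{12} = 233 + 144 = 377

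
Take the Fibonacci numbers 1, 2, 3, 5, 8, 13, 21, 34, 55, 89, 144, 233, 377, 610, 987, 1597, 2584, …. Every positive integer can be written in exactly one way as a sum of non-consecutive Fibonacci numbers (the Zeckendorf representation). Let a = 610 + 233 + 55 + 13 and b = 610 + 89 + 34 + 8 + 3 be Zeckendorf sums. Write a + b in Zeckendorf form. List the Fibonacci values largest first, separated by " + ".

1597 + 55 + 3

The two numbers are 911 and 744, so their sum is 1655.
Greedily peel off the largest Fibonacci term at each step:
take 1597 (≤ 1655); 1655 − 1597 = 58
take 55 (≤ 58); 58 − 55 = 3
take 3 (≤ 3); 3 − 3 = 0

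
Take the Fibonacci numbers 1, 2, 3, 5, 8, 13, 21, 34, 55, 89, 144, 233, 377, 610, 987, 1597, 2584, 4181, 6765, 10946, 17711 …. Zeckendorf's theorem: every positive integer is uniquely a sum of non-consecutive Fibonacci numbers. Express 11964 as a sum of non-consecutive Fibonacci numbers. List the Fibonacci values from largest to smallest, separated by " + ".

11964: greatest Fibonacci not exceeding it is 10946, leaving 1018
1018: greatest Fibonacci not exceeding it is 987, leaving 31
31: greatest Fibonacci not exceeding it is 21, leaving 10
10: greatest Fibonacci not exceeding it is 8, leaving 2
2: greatest Fibonacci not exceeding it is 2, leaving 0
So 11964 = 10946 + 987 + 21 + 8 + 2, with no two terms consecutive in the sequence.

10946 + 987 + 21 + 8 + 2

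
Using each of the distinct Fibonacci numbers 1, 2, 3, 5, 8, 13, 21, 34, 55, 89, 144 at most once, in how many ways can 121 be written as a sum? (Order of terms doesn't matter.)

121 = 89+21+8+3 = 89+21+8+2+1 = 55+34+21+8+3 = … (5 more), for 8 in all.

8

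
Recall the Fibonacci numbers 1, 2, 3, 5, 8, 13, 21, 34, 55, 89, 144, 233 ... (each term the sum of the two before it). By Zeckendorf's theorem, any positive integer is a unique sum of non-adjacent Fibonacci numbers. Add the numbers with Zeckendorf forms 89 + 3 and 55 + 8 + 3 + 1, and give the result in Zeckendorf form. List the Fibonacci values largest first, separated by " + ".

144 + 13 + 2

The two numbers are 92 and 67, so their sum is 159.
Greedy algorithm:
take 144 (≤ 159); 159 − 144 = 15
take 13 (≤ 15); 15 − 13 = 2
take 2 (≤ 2); 2 − 2 = 0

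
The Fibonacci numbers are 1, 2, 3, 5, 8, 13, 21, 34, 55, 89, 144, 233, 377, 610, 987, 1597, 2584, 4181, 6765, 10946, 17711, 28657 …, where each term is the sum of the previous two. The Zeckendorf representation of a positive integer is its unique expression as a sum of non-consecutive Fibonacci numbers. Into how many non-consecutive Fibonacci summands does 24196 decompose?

6

Greedily peel off the largest Fibonacci term at each step:
24196: greatest Fibonacci not exceeding it is 17711, leaving 6485
6485: greatest Fibonacci not exceeding it is 4181, leaving 2304
2304: greatest Fibonacci not exceeding it is 1597, leaving 707
707: greatest Fibonacci not exceeding it is 610, leaving 97
97: greatest Fibonacci not exceeding it is 89, leaving 8
8: greatest Fibonacci not exceeding it is 8, leaving 0
24196 = 17711 + 4181 + 1597 + 610 + 89 + 8, which has 6 terms.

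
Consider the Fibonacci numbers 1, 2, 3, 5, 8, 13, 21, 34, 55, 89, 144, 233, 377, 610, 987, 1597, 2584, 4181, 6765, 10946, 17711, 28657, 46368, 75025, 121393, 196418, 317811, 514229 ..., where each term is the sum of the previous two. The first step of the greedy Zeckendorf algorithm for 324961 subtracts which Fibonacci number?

317811

317811 ≤ 324961 < 514229, so the largest Fibonacci number not exceeding 324961 is 317811.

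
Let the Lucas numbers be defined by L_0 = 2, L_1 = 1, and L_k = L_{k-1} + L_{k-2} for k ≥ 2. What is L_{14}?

Iterating the recurrence up to L_{8} = 47 and L_{7} = 29:
L_{9} = L_{8} + L_{7} = 47 + 29 = 76
L_{10} = L_{9} + L_{8} = 76 + 47 = 123
L_{11} = L_{10} + L_{9} = 123 + 76 = 199
L_{12} = L_{11} + L_{10} = 199 + 123 = 322
L_{13} = L_{12} + L_{11} = 322 + 199 = 521
L_{14} = L_{13} + L_{12} = 521 + 322 = 843

843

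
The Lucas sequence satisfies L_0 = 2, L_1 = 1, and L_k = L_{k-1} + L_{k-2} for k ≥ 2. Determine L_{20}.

Iterating the recurrence up to L_{12} = 322 and L_{11} = 199:
L_{13} = L_{12} + L_{11} = 322 + 199 = 521
L_{14} = L_{13} + L_{12} = 521 + 322 = 843
L_{15} = L_{14} + L_{13} = 843 + 521 = 1364
L_{16} = L_{15} + L_{14} = 1364 + 843 = 2207
L_{17} = L_{16} + L_{15} = 2207 + 1364 = 3571
L_{18} = L_{17} + L_{16} = 3571 + 2207 = 5778
L_{19} = L_{18} + L_{17} = 5778 + 3571 = 9349
L_{20} = L_{19} + L_{18} = 9349 + 5778 = 15127

15127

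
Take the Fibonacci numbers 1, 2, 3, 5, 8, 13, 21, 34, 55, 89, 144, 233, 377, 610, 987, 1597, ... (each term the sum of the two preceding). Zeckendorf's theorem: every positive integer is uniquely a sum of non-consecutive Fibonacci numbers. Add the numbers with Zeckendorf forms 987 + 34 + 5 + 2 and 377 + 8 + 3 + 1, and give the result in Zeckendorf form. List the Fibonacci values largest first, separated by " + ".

987 + 377 + 34 + 13 + 5 + 1

The two numbers are 1028 and 389, so their sum is 1417.
Greedily peel off the largest Fibonacci term at each step:
subtract 987 from 1417: 430 remains
subtract 377 from 430: 53 remains
subtract 34 from 53: 19 remains
subtract 13 from 19: 6 remains
subtract 5 from 6: 1 remains
subtract 1 from 1: 0 remains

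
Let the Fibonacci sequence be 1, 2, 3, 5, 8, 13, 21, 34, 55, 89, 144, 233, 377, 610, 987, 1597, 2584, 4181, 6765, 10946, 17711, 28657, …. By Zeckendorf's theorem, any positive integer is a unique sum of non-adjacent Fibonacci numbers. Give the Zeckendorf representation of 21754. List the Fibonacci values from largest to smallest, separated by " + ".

21754 − 17711 = 4043
4043 − 2584 = 1459
1459 − 987 = 472
472 − 377 = 95
95 − 89 = 6
6 − 5 = 1
1 − 1 = 0
So 21754 = 17711 + 2584 + 987 + 377 + 89 + 5 + 1, with no two terms consecutive in the sequence.

17711 + 2584 + 987 + 377 + 89 + 5 + 1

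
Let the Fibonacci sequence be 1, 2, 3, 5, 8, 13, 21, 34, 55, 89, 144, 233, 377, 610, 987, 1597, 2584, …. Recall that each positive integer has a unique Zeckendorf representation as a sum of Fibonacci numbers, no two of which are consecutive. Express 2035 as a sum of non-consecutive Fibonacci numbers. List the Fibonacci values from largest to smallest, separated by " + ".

1597 + 377 + 55 + 5 + 1

2035 − 1597 = 438
438 − 377 = 61
61 − 55 = 6
6 − 5 = 1
1 − 1 = 0
So 2035 = 1597 + 377 + 55 + 5 + 1, with no two terms consecutive in the sequence.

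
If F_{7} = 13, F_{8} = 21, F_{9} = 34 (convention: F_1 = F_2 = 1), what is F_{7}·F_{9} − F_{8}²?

13·34 − 21² = 442 − 441 = 1. (Cassini's identity: F_{k−1}F_{k+1} − F_k² = (−1)^k.)

1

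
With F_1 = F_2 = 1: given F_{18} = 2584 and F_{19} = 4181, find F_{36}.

By the doubling identity F_{2k} = F_k(2F_{k+1} − F_k): F_{36} = 2584·(2·4181 − 2584) = 2584·5778 = 14930352.

14930352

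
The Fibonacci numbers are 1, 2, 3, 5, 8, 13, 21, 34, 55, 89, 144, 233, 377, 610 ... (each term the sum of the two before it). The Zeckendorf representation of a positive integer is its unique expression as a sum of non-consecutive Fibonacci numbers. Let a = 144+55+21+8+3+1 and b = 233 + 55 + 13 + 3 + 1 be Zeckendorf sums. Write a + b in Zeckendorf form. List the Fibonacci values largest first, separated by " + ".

The two numbers are 232 and 305, so their sum is 537.
Greedy algorithm:
subtract 377 from 537: 160 remains
subtract 144 from 160: 16 remains
subtract 13 from 16: 3 remains
subtract 3 from 3: 0 remains

377 + 144 + 13 + 3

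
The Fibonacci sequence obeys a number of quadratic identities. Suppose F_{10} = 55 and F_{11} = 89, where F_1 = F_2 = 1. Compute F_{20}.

By the doubling identity F_{2k} = F_k(2F_{k+1} − F_k): F_{20} = 55·(2·89 − 55) = 55·123 = 6765.

6765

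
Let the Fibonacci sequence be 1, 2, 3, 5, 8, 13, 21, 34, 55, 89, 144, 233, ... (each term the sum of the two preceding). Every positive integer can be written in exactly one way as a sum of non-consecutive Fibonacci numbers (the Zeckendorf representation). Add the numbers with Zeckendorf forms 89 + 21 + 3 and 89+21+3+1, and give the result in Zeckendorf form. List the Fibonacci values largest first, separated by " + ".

The two numbers are 113 and 114, so their sum is 227.
Repeatedly subtract the largest Fibonacci number that fits:
144 ≤ 227 < 233, so take 144; remainder 83
55 ≤ 83 < 89, so take 55; remainder 28
21 ≤ 28 < 34, so take 21; remainder 7
5 ≤ 7 < 8, so take 5; remainder 2
2 ≤ 2 < 3, so take 2; remainder 0

144 + 55 + 21 + 5 + 2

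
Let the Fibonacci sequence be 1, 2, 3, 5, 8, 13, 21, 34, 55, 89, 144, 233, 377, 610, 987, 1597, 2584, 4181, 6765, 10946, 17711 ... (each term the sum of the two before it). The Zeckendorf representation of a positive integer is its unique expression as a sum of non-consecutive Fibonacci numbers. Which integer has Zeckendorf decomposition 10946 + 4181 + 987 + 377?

16491

10946 + 4181 + 987 + 377 = 16491.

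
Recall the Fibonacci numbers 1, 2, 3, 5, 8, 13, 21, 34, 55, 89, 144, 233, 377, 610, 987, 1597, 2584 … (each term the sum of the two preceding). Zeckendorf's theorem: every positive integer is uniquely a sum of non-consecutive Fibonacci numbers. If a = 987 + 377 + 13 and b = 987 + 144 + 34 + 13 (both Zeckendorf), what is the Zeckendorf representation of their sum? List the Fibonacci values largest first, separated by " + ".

The two numbers are 1377 and 1178, so their sum is 2555.
Repeatedly subtract the largest Fibonacci number that fits:
take 1597 (≤ 2555); 2555 − 1597 = 958
take 610 (≤ 958); 958 − 610 = 348
take 233 (≤ 348); 348 − 233 = 115
take 89 (≤ 115); 115 − 89 = 26
take 21 (≤ 26); 26 − 21 = 5
take 5 (≤ 5); 5 − 5 = 0

1597 + 610 + 233 + 89 + 21 + 5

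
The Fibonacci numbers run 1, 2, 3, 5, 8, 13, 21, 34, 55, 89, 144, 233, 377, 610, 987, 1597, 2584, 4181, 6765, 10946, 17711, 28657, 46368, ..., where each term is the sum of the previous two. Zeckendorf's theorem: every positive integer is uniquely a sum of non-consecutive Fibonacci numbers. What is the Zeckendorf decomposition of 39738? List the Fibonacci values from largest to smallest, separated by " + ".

28657 + 10946 + 89 + 34 + 8 + 3 + 1

Greedily peel off the largest Fibonacci term at each step:
39738 − 28657 = 11081
11081 − 10946 = 135
135 − 89 = 46
46 − 34 = 12
12 − 8 = 4
4 − 3 = 1
1 − 1 = 0
So 39738 = 28657 + 10946 + 89 + 34 + 8 + 3 + 1, with no two terms consecutive in the sequence.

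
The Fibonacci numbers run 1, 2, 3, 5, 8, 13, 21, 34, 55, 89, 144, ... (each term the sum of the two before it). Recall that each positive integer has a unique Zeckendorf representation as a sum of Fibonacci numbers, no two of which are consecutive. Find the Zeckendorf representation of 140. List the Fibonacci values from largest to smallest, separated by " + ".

89 + 34 + 13 + 3 + 1

Greedily peel off the largest Fibonacci term at each step:
140 − 89 = 51
51 − 34 = 17
17 − 13 = 4
4 − 3 = 1
1 − 1 = 0
So 140 = 89 + 34 + 13 + 3 + 1, with no two terms consecutive in the sequence.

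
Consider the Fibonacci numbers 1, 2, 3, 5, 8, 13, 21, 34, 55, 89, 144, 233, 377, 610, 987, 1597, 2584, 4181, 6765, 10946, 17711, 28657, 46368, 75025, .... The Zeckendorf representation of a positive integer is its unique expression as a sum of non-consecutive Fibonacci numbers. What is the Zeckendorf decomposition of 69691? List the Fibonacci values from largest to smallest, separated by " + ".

46368 + 17711 + 4181 + 987 + 377 + 55 + 8 + 3 + 1

take 46368 (≤ 69691); 69691 − 46368 = 23323
take 17711 (≤ 23323); 23323 − 17711 = 5612
take 4181 (≤ 5612); 5612 − 4181 = 1431
take 987 (≤ 1431); 1431 − 987 = 444
take 377 (≤ 444); 444 − 377 = 67
take 55 (≤ 67); 67 − 55 = 12
take 8 (≤ 12); 12 − 8 = 4
take 3 (≤ 4); 4 − 3 = 1
take 1 (≤ 1); 1 − 1 = 0
So 69691 = 46368 + 17711 + 4181 + 987 + 377 + 55 + 8 + 3 + 1, with no two terms consecutive in the sequence.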